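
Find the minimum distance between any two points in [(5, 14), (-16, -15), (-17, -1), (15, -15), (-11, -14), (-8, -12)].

Computing all pairwise distances among 6 points:

d((5, 14), (-16, -15)) = 35.805
d((5, 14), (-17, -1)) = 26.6271
d((5, 14), (15, -15)) = 30.6757
d((5, 14), (-11, -14)) = 32.249
d((5, 14), (-8, -12)) = 29.0689
d((-16, -15), (-17, -1)) = 14.0357
d((-16, -15), (15, -15)) = 31.0
d((-16, -15), (-11, -14)) = 5.099
d((-16, -15), (-8, -12)) = 8.544
d((-17, -1), (15, -15)) = 34.9285
d((-17, -1), (-11, -14)) = 14.3178
d((-17, -1), (-8, -12)) = 14.2127
d((15, -15), (-11, -14)) = 26.0192
d((15, -15), (-8, -12)) = 23.1948
d((-11, -14), (-8, -12)) = 3.6056 <-- minimum

Closest pair: (-11, -14) and (-8, -12) with distance 3.6056

The closest pair is (-11, -14) and (-8, -12) with Euclidean distance 3.6056. For 6 points, brute-force pairwise comparison is shown above. For large n, the divide-and-conquer algorithm (sort by x, recurse on halves, check the dividing strip) achieves O(n log n).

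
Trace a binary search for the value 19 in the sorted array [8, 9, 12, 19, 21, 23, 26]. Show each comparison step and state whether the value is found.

Binary search for 19 in [8, 9, 12, 19, 21, 23, 26]:

lo=0, hi=6, mid=3, arr[mid]=19 -> Found target at index 3!

Binary search finds 19 at index 3 after 1 comparisons. The search repeatedly halves the search space by comparing with the middle element.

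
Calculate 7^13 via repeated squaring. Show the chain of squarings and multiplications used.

Computing 7^13 by squaring (build up from 7^1; each line after the first costs one multiplication):

7^1 = 7
7^2 = (7^1)^2 = 7^2 = 49
7^3 = 7 * 7^2 = 7 * 49 = 343
7^6 = (7^3)^2 = 343^2 = 117649
7^12 = (7^6)^2 = 117649^2 = 13841287201
7^13 = 7 * 7^12 = 7 * 13841287201 = 96889010407

Result: 96889010407
Multiplications needed: 5 (5 lines after 7^1)

7^13 = 96889010407. Using exponentiation by squaring, this requires 5 multiplications. The key idea: if the exponent is even, square the half-power; if odd, multiply by the base once.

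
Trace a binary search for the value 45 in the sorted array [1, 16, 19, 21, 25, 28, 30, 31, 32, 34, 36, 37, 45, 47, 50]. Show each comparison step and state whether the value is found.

Binary search for 45 in [1, 16, 19, 21, 25, 28, 30, 31, 32, 34, 36, 37, 45, 47, 50]:

lo=0, hi=14, mid=7, arr[mid]=31 -> 31 < 45, search right half
lo=8, hi=14, mid=11, arr[mid]=37 -> 37 < 45, search right half
lo=12, hi=14, mid=13, arr[mid]=47 -> 47 > 45, search left half
lo=12, hi=12, mid=12, arr[mid]=45 -> Found target at index 12!

Binary search finds 45 at index 12 after 4 comparisons. The search repeatedly halves the search space by comparing with the middle element.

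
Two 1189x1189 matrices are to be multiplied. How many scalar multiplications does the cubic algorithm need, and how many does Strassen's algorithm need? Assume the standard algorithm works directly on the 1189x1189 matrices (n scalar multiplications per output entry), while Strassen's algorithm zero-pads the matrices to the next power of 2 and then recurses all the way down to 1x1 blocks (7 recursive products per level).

Matrix multiplication for 1189x1189 matrices:

Strassen's algorithm requires power-of-2 dimensions. Pad 1189x1189 to 2048x2048 (next power of 2).

Standard algorithm: 1189^3 = 1680914269 multiplications
Strassen's algorithm: 7^(log2(2048)) = 7^11 = 1977326743 multiplications
Difference: 1680914269 - 1977326743 = -296412474 (Strassen uses MORE here due to padding overhead — for small or just-over-power-of-2 n, padding can outweigh the per-level savings)

Standard: 1680914269 multiplications (1189^3). Strassen: 1977326743 multiplications (7^11, after padding to 2048x2048). Strassen reduces 8 recursive multiplications to 7 at each level.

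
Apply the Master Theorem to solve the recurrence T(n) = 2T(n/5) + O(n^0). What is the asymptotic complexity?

Master Theorem for T(n) = 2T(n/5) + O(n^0):

a = 2, b = 5, c = 0
log_b(a) = log_5(2) = 0.4307

Case 1: c = 0 < log_5(2) = 0.4307
T(n) = O(n^(log_5 2))

For T(n) = 2T(n/5) + O(n^0): log_5(2) = 0.4307. This is Case 1 of the Master Theorem (c < log_b(a), work dominated by leaves), giving O(n^(log_5 2)).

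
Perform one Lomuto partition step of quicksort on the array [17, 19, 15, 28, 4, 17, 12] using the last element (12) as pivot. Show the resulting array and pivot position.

Lomuto partition with pivot = 12:

Initial array: [17, 19, 15, 28, 4, 17, 12]

arr[0]=17 > 12: no swap
arr[1]=19 > 12: no swap
arr[2]=15 > 12: no swap
arr[3]=28 > 12: no swap
arr[4]=4 <= 12: swap with position 0, array becomes [4, 19, 15, 28, 17, 17, 12]
arr[5]=17 > 12: no swap

Place pivot at position 1: [4, 12, 15, 28, 17, 17, 19]
Pivot position: 1

After partitioning with pivot 12, the array becomes [4, 12, 15, 28, 17, 17, 19]. The pivot is placed at index 1. All elements to the left of the pivot are <= 12, and all elements to the right are > 12.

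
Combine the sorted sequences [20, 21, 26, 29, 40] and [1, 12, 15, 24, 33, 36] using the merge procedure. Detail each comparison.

Merging process:

Compare 20 vs 1: take 1 from right. Merged: [1]
Compare 20 vs 12: take 12 from right. Merged: [1, 12]
Compare 20 vs 15: take 15 from right. Merged: [1, 12, 15]
Compare 20 vs 24: take 20 from left. Merged: [1, 12, 15, 20]
Compare 21 vs 24: take 21 from left. Merged: [1, 12, 15, 20, 21]
Compare 26 vs 24: take 24 from right. Merged: [1, 12, 15, 20, 21, 24]
Compare 26 vs 33: take 26 from left. Merged: [1, 12, 15, 20, 21, 24, 26]
Compare 29 vs 33: take 29 from left. Merged: [1, 12, 15, 20, 21, 24, 26, 29]
Compare 40 vs 33: take 33 from right. Merged: [1, 12, 15, 20, 21, 24, 26, 29, 33]
Compare 40 vs 36: take 36 from right. Merged: [1, 12, 15, 20, 21, 24, 26, 29, 33, 36]
Append remaining from left: [40]. Merged: [1, 12, 15, 20, 21, 24, 26, 29, 33, 36, 40]

Final merged array: [1, 12, 15, 20, 21, 24, 26, 29, 33, 36, 40]
Total comparisons: 10

The merged array is [1, 12, 15, 20, 21, 24, 26, 29, 33, 36, 40], requiring 10 comparisons. The merge step runs in O(n) time where n is the total number of elements.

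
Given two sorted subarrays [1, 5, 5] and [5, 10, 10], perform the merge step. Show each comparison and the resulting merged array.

Merging process:

Compare 1 vs 5: take 1 from left. Merged: [1]
Compare 5 vs 5: take 5 from left. Merged: [1, 5]
Compare 5 vs 5: take 5 from left. Merged: [1, 5, 5]
Append remaining from right: [5, 10, 10]. Merged: [1, 5, 5, 5, 10, 10]

Final merged array: [1, 5, 5, 5, 10, 10]
Total comparisons: 3

The merged array is [1, 5, 5, 5, 10, 10], requiring 3 comparisons. The merge step runs in O(n) time where n is the total number of elements.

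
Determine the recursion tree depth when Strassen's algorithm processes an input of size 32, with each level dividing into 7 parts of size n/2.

For divide and conquer with division factor 2:

Problem sizes at each level:
Level 0: 32
Level 1: 16
Level 2: 8
Level 3: 4
Level 4: 2
Level 5: 1

The root is level 0 and the size-1 base case is level 5 (the tree spans levels 0 through 5, i.e. 6 levels counting the root), so the depth is the number of divisions: log_2(32) = 5

The recursion tree depth is log_2(32) = 5. At each level, the problem size is divided by 2, so it takes 5 divisions to reduce to a base case of size 1. The algorithm makes 7 recursive calls at each level.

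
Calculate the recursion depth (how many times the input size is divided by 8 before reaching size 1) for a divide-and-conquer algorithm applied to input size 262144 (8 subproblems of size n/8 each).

For divide and conquer with division factor 8:

Problem sizes at each level:
Level 0: 262144
Level 1: 32768
Level 2: 4096
Level 3: 512
Level 4: 64
Level 5: 8
Level 6: 1

The root is level 0 and the size-1 base case is level 6 (the tree spans levels 0 through 6, i.e. 7 levels counting the root), so the depth is the number of divisions: log_8(262144) = 6

The recursion tree depth is log_8(262144) = 6. At each level, the problem size is divided by 8, so it takes 6 divisions to reduce to a base case of size 1. The algorithm makes 8 recursive calls at each level.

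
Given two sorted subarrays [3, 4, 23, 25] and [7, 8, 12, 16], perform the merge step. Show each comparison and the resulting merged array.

Merging process:

Compare 3 vs 7: take 3 from left. Merged: [3]
Compare 4 vs 7: take 4 from left. Merged: [3, 4]
Compare 23 vs 7: take 7 from right. Merged: [3, 4, 7]
Compare 23 vs 8: take 8 from right. Merged: [3, 4, 7, 8]
Compare 23 vs 12: take 12 from right. Merged: [3, 4, 7, 8, 12]
Compare 23 vs 16: take 16 from right. Merged: [3, 4, 7, 8, 12, 16]
Append remaining from left: [23, 25]. Merged: [3, 4, 7, 8, 12, 16, 23, 25]

Final merged array: [3, 4, 7, 8, 12, 16, 23, 25]
Total comparisons: 6

The merged array is [3, 4, 7, 8, 12, 16, 23, 25], requiring 6 comparisons. The merge step runs in O(n) time where n is the total number of elements.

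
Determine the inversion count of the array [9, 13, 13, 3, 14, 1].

Finding inversions in [9, 13, 13, 3, 14, 1]:

(0, 3): arr[0]=9 > arr[3]=3
(0, 5): arr[0]=9 > arr[5]=1
(1, 3): arr[1]=13 > arr[3]=3
(1, 5): arr[1]=13 > arr[5]=1
(2, 3): arr[2]=13 > arr[3]=3
(2, 5): arr[2]=13 > arr[5]=1
(3, 5): arr[3]=3 > arr[5]=1
(4, 5): arr[4]=14 > arr[5]=1

Total inversions: 8

The array has 8 inversion(s): (0,3), (0,5), (1,3), (1,5), (2,3), (2,5), (3,5), (4,5). Each pair (i,j) satisfies i < j and arr[i] > arr[j].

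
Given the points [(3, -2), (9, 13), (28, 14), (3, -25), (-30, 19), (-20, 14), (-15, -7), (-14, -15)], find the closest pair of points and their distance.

Computing all pairwise distances among 8 points:

d((3, -2), (9, 13)) = 16.1555
d((3, -2), (28, 14)) = 29.6816
d((3, -2), (3, -25)) = 23.0
d((3, -2), (-30, 19)) = 39.1152
d((3, -2), (-20, 14)) = 28.0179
d((3, -2), (-15, -7)) = 18.6815
d((3, -2), (-14, -15)) = 21.4009
d((9, 13), (28, 14)) = 19.0263
d((9, 13), (3, -25)) = 38.4708
d((9, 13), (-30, 19)) = 39.4588
d((9, 13), (-20, 14)) = 29.0172
d((9, 13), (-15, -7)) = 31.241
d((9, 13), (-14, -15)) = 36.2353
d((28, 14), (3, -25)) = 46.3249
d((28, 14), (-30, 19)) = 58.2151
d((28, 14), (-20, 14)) = 48.0
d((28, 14), (-15, -7)) = 47.8539
d((28, 14), (-14, -15)) = 51.0392
d((3, -25), (-30, 19)) = 55.0
d((3, -25), (-20, 14)) = 45.2769
d((3, -25), (-15, -7)) = 25.4558
d((3, -25), (-14, -15)) = 19.7231
d((-30, 19), (-20, 14)) = 11.1803
d((-30, 19), (-15, -7)) = 30.0167
d((-30, 19), (-14, -15)) = 37.5766
d((-20, 14), (-15, -7)) = 21.587
d((-20, 14), (-14, -15)) = 29.6142
d((-15, -7), (-14, -15)) = 8.0623 <-- minimum

Closest pair: (-15, -7) and (-14, -15) with distance 8.0623

The closest pair is (-15, -7) and (-14, -15) with Euclidean distance 8.0623. For 8 points, brute-force pairwise comparison is shown above. For large n, the divide-and-conquer algorithm (sort by x, recurse on halves, check the dividing strip) achieves O(n log n).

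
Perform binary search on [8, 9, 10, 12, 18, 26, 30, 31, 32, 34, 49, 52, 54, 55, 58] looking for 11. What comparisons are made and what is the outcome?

Binary search for 11 in [8, 9, 10, 12, 18, 26, 30, 31, 32, 34, 49, 52, 54, 55, 58]:

lo=0, hi=14, mid=7, arr[mid]=31 -> 31 > 11, search left half
lo=0, hi=6, mid=3, arr[mid]=12 -> 12 > 11, search left half
lo=0, hi=2, mid=1, arr[mid]=9 -> 9 < 11, search right half
lo=2, hi=2, mid=2, arr[mid]=10 -> 10 < 11, search right half
lo=3 > hi=2, target 11 not found

Binary search determines that 11 is not in the array after 4 comparisons. The search space was exhausted without finding the target.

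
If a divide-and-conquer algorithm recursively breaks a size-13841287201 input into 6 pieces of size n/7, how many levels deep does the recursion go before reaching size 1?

For divide and conquer with division factor 7:

Problem sizes at each level:
Level 0: 13841287201
Level 1: 1977326743
Level 2: 282475249
Level 3: 40353607
Level 4: 5764801
Level 5: 823543
Level 6: 117649
Level 7: 16807
Level 8: 2401
Level 9: 343
Level 10: 49
Level 11: 7
Level 12: 1

The root is level 0 and the size-1 base case is level 12 (the tree spans levels 0 through 12, i.e. 13 levels counting the root), so the depth is the number of divisions: log_7(13841287201) = 12

The recursion tree depth is log_7(13841287201) = 12. At each level, the problem size is divided by 7, so it takes 12 divisions to reduce to a base case of size 1. The algorithm makes 6 recursive calls at each level.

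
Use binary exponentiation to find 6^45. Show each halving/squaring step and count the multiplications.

Computing 6^45 by squaring (build up from 6^1; each line after the first costs one multiplication):

6^1 = 6
6^2 = (6^1)^2 = 6^2 = 36
6^4 = (6^2)^2 = 36^2 = 1296
6^5 = 6 * 6^4 = 6 * 1296 = 7776
6^10 = (6^5)^2 = 7776^2 = 60466176
6^11 = 6 * 6^10 = 6 * 60466176 = 362797056
6^22 = (6^11)^2 = 362797056^2 = 131621703842267136
6^44 = (6^22)^2 = 131621703842267136^2 = 17324272922341479351919144385642496
6^45 = 6 * 6^44 = 6 * 17324272922341479351919144385642496 = 103945637534048876111514866313854976

Result: 103945637534048876111514866313854976
Multiplications needed: 8 (8 lines after 6^1)

6^45 = 103945637534048876111514866313854976. Using exponentiation by squaring, this requires 8 multiplications. The key idea: if the exponent is even, square the half-power; if odd, multiply by the base once.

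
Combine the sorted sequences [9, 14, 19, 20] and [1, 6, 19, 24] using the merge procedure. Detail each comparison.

Merging process:

Compare 9 vs 1: take 1 from right. Merged: [1]
Compare 9 vs 6: take 6 from right. Merged: [1, 6]
Compare 9 vs 19: take 9 from left. Merged: [1, 6, 9]
Compare 14 vs 19: take 14 from left. Merged: [1, 6, 9, 14]
Compare 19 vs 19: take 19 from left. Merged: [1, 6, 9, 14, 19]
Compare 20 vs 19: take 19 from right. Merged: [1, 6, 9, 14, 19, 19]
Compare 20 vs 24: take 20 from left. Merged: [1, 6, 9, 14, 19, 19, 20]
Append remaining from right: [24]. Merged: [1, 6, 9, 14, 19, 19, 20, 24]

Final merged array: [1, 6, 9, 14, 19, 19, 20, 24]
Total comparisons: 7

The merged array is [1, 6, 9, 14, 19, 19, 20, 24], requiring 7 comparisons. The merge step runs in O(n) time where n is the total number of elements.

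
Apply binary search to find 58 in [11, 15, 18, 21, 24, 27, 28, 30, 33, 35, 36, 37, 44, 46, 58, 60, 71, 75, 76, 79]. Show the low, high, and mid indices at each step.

Binary search for 58 in [11, 15, 18, 21, 24, 27, 28, 30, 33, 35, 36, 37, 44, 46, 58, 60, 71, 75, 76, 79]:

lo=0, hi=19, mid=9, arr[mid]=35 -> 35 < 58, search right half
lo=10, hi=19, mid=14, arr[mid]=58 -> Found target at index 14!

Binary search finds 58 at index 14 after 2 comparisons. The search repeatedly halves the search space by comparing with the middle element.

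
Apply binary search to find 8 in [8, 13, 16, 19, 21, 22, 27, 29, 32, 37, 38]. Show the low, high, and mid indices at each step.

Binary search for 8 in [8, 13, 16, 19, 21, 22, 27, 29, 32, 37, 38]:

lo=0, hi=10, mid=5, arr[mid]=22 -> 22 > 8, search left half
lo=0, hi=4, mid=2, arr[mid]=16 -> 16 > 8, search left half
lo=0, hi=1, mid=0, arr[mid]=8 -> Found target at index 0!

Binary search finds 8 at index 0 after 3 comparisons. The search repeatedly halves the search space by comparing with the middle element.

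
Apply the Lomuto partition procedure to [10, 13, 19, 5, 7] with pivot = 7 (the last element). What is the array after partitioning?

Lomuto partition with pivot = 7:

Initial array: [10, 13, 19, 5, 7]

arr[0]=10 > 7: no swap
arr[1]=13 > 7: no swap
arr[2]=19 > 7: no swap
arr[3]=5 <= 7: swap with position 0, array becomes [5, 13, 19, 10, 7]

Place pivot at position 1: [5, 7, 19, 10, 13]
Pivot position: 1

After partitioning with pivot 7, the array becomes [5, 7, 19, 10, 13]. The pivot is placed at index 1. All elements to the left of the pivot are <= 7, and all elements to the right are > 7.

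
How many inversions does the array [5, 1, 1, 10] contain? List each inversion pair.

Finding inversions in [5, 1, 1, 10]:

(0, 1): arr[0]=5 > arr[1]=1
(0, 2): arr[0]=5 > arr[2]=1

Total inversions: 2

The array has 2 inversion(s): (0,1), (0,2). Each pair (i,j) satisfies i < j and arr[i] > arr[j].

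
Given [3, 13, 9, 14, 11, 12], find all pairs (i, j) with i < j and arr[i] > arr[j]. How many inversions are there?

Finding inversions in [3, 13, 9, 14, 11, 12]:

(1, 2): arr[1]=13 > arr[2]=9
(1, 4): arr[1]=13 > arr[4]=11
(1, 5): arr[1]=13 > arr[5]=12
(3, 4): arr[3]=14 > arr[4]=11
(3, 5): arr[3]=14 > arr[5]=12

Total inversions: 5

The array has 5 inversion(s): (1,2), (1,4), (1,5), (3,4), (3,5). Each pair (i,j) satisfies i < j and arr[i] > arr[j].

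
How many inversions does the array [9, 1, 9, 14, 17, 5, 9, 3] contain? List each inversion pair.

Finding inversions in [9, 1, 9, 14, 17, 5, 9, 3]:

(0, 1): arr[0]=9 > arr[1]=1
(0, 5): arr[0]=9 > arr[5]=5
(0, 7): arr[0]=9 > arr[7]=3
(2, 5): arr[2]=9 > arr[5]=5
(2, 7): arr[2]=9 > arr[7]=3
(3, 5): arr[3]=14 > arr[5]=5
(3, 6): arr[3]=14 > arr[6]=9
(3, 7): arr[3]=14 > arr[7]=3
(4, 5): arr[4]=17 > arr[5]=5
(4, 6): arr[4]=17 > arr[6]=9
(4, 7): arr[4]=17 > arr[7]=3
(5, 7): arr[5]=5 > arr[7]=3
(6, 7): arr[6]=9 > arr[7]=3

Total inversions: 13

The array has 13 inversion(s): (0,1), (0,5), (0,7), (2,5), (2,7), (3,5), (3,6), (3,7), (4,5), (4,6), (4,7), (5,7), (6,7). Each pair (i,j) satisfies i < j and arr[i] > arr[j].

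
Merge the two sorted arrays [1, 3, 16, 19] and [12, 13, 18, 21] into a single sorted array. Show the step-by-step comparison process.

Merging process:

Compare 1 vs 12: take 1 from left. Merged: [1]
Compare 3 vs 12: take 3 from left. Merged: [1, 3]
Compare 16 vs 12: take 12 from right. Merged: [1, 3, 12]
Compare 16 vs 13: take 13 from right. Merged: [1, 3, 12, 13]
Compare 16 vs 18: take 16 from left. Merged: [1, 3, 12, 13, 16]
Compare 19 vs 18: take 18 from right. Merged: [1, 3, 12, 13, 16, 18]
Compare 19 vs 21: take 19 from left. Merged: [1, 3, 12, 13, 16, 18, 19]
Append remaining from right: [21]. Merged: [1, 3, 12, 13, 16, 18, 19, 21]

Final merged array: [1, 3, 12, 13, 16, 18, 19, 21]
Total comparisons: 7

The merged array is [1, 3, 12, 13, 16, 18, 19, 21], requiring 7 comparisons. The merge step runs in O(n) time where n is the total number of elements.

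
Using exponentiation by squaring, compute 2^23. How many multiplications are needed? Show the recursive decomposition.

Computing 2^23 by squaring (build up from 2^1; each line after the first costs one multiplication):

2^1 = 2
2^2 = (2^1)^2 = 2^2 = 4
2^4 = (2^2)^2 = 4^2 = 16
2^5 = 2 * 2^4 = 2 * 16 = 32
2^10 = (2^5)^2 = 32^2 = 1024
2^11 = 2 * 2^10 = 2 * 1024 = 2048
2^22 = (2^11)^2 = 2048^2 = 4194304
2^23 = 2 * 2^22 = 2 * 4194304 = 8388608

Result: 8388608
Multiplications needed: 7 (7 lines after 2^1)

2^23 = 8388608. Using exponentiation by squaring, this requires 7 multiplications. The key idea: if the exponent is even, square the half-power; if odd, multiply by the base once.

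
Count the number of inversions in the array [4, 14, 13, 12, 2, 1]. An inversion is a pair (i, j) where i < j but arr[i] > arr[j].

Finding inversions in [4, 14, 13, 12, 2, 1]:

(0, 4): arr[0]=4 > arr[4]=2
(0, 5): arr[0]=4 > arr[5]=1
(1, 2): arr[1]=14 > arr[2]=13
(1, 3): arr[1]=14 > arr[3]=12
(1, 4): arr[1]=14 > arr[4]=2
(1, 5): arr[1]=14 > arr[5]=1
(2, 3): arr[2]=13 > arr[3]=12
(2, 4): arr[2]=13 > arr[4]=2
(2, 5): arr[2]=13 > arr[5]=1
(3, 4): arr[3]=12 > arr[4]=2
(3, 5): arr[3]=12 > arr[5]=1
(4, 5): arr[4]=2 > arr[5]=1

Total inversions: 12

The array has 12 inversion(s): (0,4), (0,5), (1,2), (1,3), (1,4), (1,5), (2,3), (2,4), (2,5), (3,4), (3,5), (4,5). Each pair (i,j) satisfies i < j and arr[i] > arr[j].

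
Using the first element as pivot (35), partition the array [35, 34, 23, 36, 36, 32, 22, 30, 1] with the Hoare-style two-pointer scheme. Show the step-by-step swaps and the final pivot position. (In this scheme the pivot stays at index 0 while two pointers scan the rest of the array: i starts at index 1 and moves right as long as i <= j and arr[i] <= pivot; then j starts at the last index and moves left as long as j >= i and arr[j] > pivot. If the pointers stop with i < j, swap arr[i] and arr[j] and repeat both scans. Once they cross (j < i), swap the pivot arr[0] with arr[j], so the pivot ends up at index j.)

Hoare-style two-pointer partition with pivot = 35:

Initial array: [35, 34, 23, 36, 36, 32, 22, 30, 1]

Pointers start at i = 1, j = 8.
i stops at index 3 (arr[3]=36 > 35), j stops at index 8 (arr[8]=1 <= 35): swap arr[3] and arr[8], array becomes [35, 34, 23, 1, 36, 32, 22, 30, 36]
i stops at index 4 (arr[4]=36 > 35), j stops at index 7 (arr[7]=30 <= 35): swap arr[4] and arr[7], array becomes [35, 34, 23, 1, 30, 32, 22, 36, 36]
i ends at 7, j ends at 6: the pointers have crossed (j < i), so scanning stops.

Swap pivot arr[0] with arr[6] to place pivot at position 6: [22, 34, 23, 1, 30, 32, 35, 36, 36]
Pivot position: 6

After partitioning with pivot 35, the array becomes [22, 34, 23, 1, 30, 32, 35, 36, 36]. The pivot is placed at index 6. All elements to the left of the pivot are <= 35, and all elements to the right are > 35.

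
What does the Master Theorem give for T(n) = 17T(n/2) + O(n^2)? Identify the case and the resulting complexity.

Master Theorem for T(n) = 17T(n/2) + O(n^2):

a = 17, b = 2, c = 2
log_b(a) = log_2(17) = 4.0875

Case 1: c = 2 < log_2(17) = 4.0875
T(n) = O(n^(log_2 17))

For T(n) = 17T(n/2) + O(n^2): log_2(17) = 4.0875. This is Case 1 of the Master Theorem (c < log_b(a), work dominated by leaves), giving O(n^(log_2 17)).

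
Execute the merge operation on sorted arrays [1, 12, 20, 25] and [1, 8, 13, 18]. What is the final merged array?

Merging process:

Compare 1 vs 1: take 1 from left. Merged: [1]
Compare 12 vs 1: take 1 from right. Merged: [1, 1]
Compare 12 vs 8: take 8 from right. Merged: [1, 1, 8]
Compare 12 vs 13: take 12 from left. Merged: [1, 1, 8, 12]
Compare 20 vs 13: take 13 from right. Merged: [1, 1, 8, 12, 13]
Compare 20 vs 18: take 18 from right. Merged: [1, 1, 8, 12, 13, 18]
Append remaining from left: [20, 25]. Merged: [1, 1, 8, 12, 13, 18, 20, 25]

Final merged array: [1, 1, 8, 12, 13, 18, 20, 25]
Total comparisons: 6

The merged array is [1, 1, 8, 12, 13, 18, 20, 25], requiring 6 comparisons. The merge step runs in O(n) time where n is the total number of elements.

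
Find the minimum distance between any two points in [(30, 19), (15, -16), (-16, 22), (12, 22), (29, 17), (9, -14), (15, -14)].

Computing all pairwise distances among 7 points:

d((30, 19), (15, -16)) = 38.0789
d((30, 19), (-16, 22)) = 46.0977
d((30, 19), (12, 22)) = 18.2483
d((30, 19), (29, 17)) = 2.2361
d((30, 19), (9, -14)) = 39.1152
d((30, 19), (15, -14)) = 36.2491
d((15, -16), (-16, 22)) = 49.0408
d((15, -16), (12, 22)) = 38.1182
d((15, -16), (29, 17)) = 35.8469
d((15, -16), (9, -14)) = 6.3246
d((15, -16), (15, -14)) = 2.0 <-- minimum
d((-16, 22), (12, 22)) = 28.0
d((-16, 22), (29, 17)) = 45.2769
d((-16, 22), (9, -14)) = 43.8292
d((-16, 22), (15, -14)) = 47.5079
d((12, 22), (29, 17)) = 17.72
d((12, 22), (9, -14)) = 36.1248
d((12, 22), (15, -14)) = 36.1248
d((29, 17), (9, -14)) = 36.8917
d((29, 17), (15, -14)) = 34.0147
d((9, -14), (15, -14)) = 6.0

Closest pair: (15, -16) and (15, -14) with distance 2.0

The closest pair is (15, -16) and (15, -14) with Euclidean distance 2.0. For 7 points, brute-force pairwise comparison is shown above. For large n, the divide-and-conquer algorithm (sort by x, recurse on halves, check the dividing strip) achieves O(n log n).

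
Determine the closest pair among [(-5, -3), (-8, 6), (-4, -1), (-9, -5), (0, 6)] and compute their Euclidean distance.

Computing all pairwise distances among 5 points:

d((-5, -3), (-8, 6)) = 9.4868
d((-5, -3), (-4, -1)) = 2.2361 <-- minimum
d((-5, -3), (-9, -5)) = 4.4721
d((-5, -3), (0, 6)) = 10.2956
d((-8, 6), (-4, -1)) = 8.0623
d((-8, 6), (-9, -5)) = 11.0454
d((-8, 6), (0, 6)) = 8.0
d((-4, -1), (-9, -5)) = 6.4031
d((-4, -1), (0, 6)) = 8.0623
d((-9, -5), (0, 6)) = 14.2127

Closest pair: (-5, -3) and (-4, -1) with distance 2.2361

The closest pair is (-5, -3) and (-4, -1) with Euclidean distance 2.2361. For 5 points, brute-force pairwise comparison is shown above. For large n, the divide-and-conquer algorithm (sort by x, recurse on halves, check the dividing strip) achieves O(n log n).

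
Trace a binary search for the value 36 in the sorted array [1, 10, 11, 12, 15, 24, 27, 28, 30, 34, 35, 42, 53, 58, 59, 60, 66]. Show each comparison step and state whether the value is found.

Binary search for 36 in [1, 10, 11, 12, 15, 24, 27, 28, 30, 34, 35, 42, 53, 58, 59, 60, 66]:

lo=0, hi=16, mid=8, arr[mid]=30 -> 30 < 36, search right half
lo=9, hi=16, mid=12, arr[mid]=53 -> 53 > 36, search left half
lo=9, hi=11, mid=10, arr[mid]=35 -> 35 < 36, search right half
lo=11, hi=11, mid=11, arr[mid]=42 -> 42 > 36, search left half
lo=11 > hi=10, target 36 not found

Binary search determines that 36 is not in the array after 4 comparisons. The search space was exhausted without finding the target.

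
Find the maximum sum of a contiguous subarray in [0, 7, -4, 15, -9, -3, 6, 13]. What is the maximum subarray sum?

Using Kadane's algorithm on [0, 7, -4, 15, -9, -3, 6, 13]:

Scanning through the array:
Position 1 (value 7): max_ending_here = 7, max_so_far = 7
Position 2 (value -4): max_ending_here = 3, max_so_far = 7
Position 3 (value 15): max_ending_here = 18, max_so_far = 18
Position 4 (value -9): max_ending_here = 9, max_so_far = 18
Position 5 (value -3): max_ending_here = 6, max_so_far = 18
Position 6 (value 6): max_ending_here = 12, max_so_far = 18
Position 7 (value 13): max_ending_here = 25, max_so_far = 25

Maximum subarray: [0, 7, -4, 15, -9, -3, 6, 13]
Maximum sum: 25

The maximum subarray is [0, 7, -4, 15, -9, -3, 6, 13] with sum 25. This subarray runs from index 0 to index 7.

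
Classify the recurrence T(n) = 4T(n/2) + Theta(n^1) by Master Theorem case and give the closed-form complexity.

Master Theorem for T(n) = 4T(n/2) + O(n^1):

a = 4, b = 2, c = 1
log_b(a) = log_2(4) = 2.0000

Case 1: c = 1 < log_2(4) = 2.0000
T(n) = O(n^(log_2 4)) = O(n^2)

For T(n) = 4T(n/2) + O(n^1): log_2(4) = 2.0000. This is Case 1 of the Master Theorem (c < log_b(a), work dominated by leaves), giving O(n^2).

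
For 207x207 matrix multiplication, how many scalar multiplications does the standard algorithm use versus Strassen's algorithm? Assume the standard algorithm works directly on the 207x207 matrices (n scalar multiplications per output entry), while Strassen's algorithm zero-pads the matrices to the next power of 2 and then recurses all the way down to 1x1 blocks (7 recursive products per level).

Matrix multiplication for 207x207 matrices:

Strassen's algorithm requires power-of-2 dimensions. Pad 207x207 to 256x256 (next power of 2).

Standard algorithm: 207^3 = 8869743 multiplications
Strassen's algorithm: 7^(log2(256)) = 7^8 = 5764801 multiplications
Savings: 8869743 - 5764801 = 3104942 multiplications

Standard: 8869743 multiplications (207^3). Strassen: 5764801 multiplications (7^8, after padding to 256x256). Strassen reduces 8 recursive multiplications to 7 at each level.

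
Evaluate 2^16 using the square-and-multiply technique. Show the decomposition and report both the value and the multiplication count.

Computing 2^16 by squaring (build up from 2^1; each line after the first costs one multiplication):

2^1 = 2
2^2 = (2^1)^2 = 2^2 = 4
2^4 = (2^2)^2 = 4^2 = 16
2^8 = (2^4)^2 = 16^2 = 256
2^16 = (2^8)^2 = 256^2 = 65536

Result: 65536
Multiplications needed: 4 (4 lines after 2^1)

2^16 = 65536. Using exponentiation by squaring, this requires 4 multiplications. The key idea: if the exponent is even, square the half-power; if odd, multiply by the base once.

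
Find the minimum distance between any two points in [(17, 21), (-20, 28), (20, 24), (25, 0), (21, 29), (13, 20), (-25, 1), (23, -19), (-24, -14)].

Computing all pairwise distances among 9 points:

d((17, 21), (-20, 28)) = 37.6563
d((17, 21), (20, 24)) = 4.2426
d((17, 21), (25, 0)) = 22.4722
d((17, 21), (21, 29)) = 8.9443
d((17, 21), (13, 20)) = 4.1231 <-- minimum
d((17, 21), (-25, 1)) = 46.5188
d((17, 21), (23, -19)) = 40.4475
d((17, 21), (-24, -14)) = 53.9073
d((-20, 28), (20, 24)) = 40.1995
d((-20, 28), (25, 0)) = 53.0
d((-20, 28), (21, 29)) = 41.0122
d((-20, 28), (13, 20)) = 33.9559
d((-20, 28), (-25, 1)) = 27.4591
d((-20, 28), (23, -19)) = 63.7024
d((-20, 28), (-24, -14)) = 42.19
d((20, 24), (25, 0)) = 24.5153
d((20, 24), (21, 29)) = 5.099
d((20, 24), (13, 20)) = 8.0623
d((20, 24), (-25, 1)) = 50.5371
d((20, 24), (23, -19)) = 43.1045
d((20, 24), (-24, -14)) = 58.1378
d((25, 0), (21, 29)) = 29.2746
d((25, 0), (13, 20)) = 23.3238
d((25, 0), (-25, 1)) = 50.01
d((25, 0), (23, -19)) = 19.105
d((25, 0), (-24, -14)) = 50.9608
d((21, 29), (13, 20)) = 12.0416
d((21, 29), (-25, 1)) = 53.8516
d((21, 29), (23, -19)) = 48.0416
d((21, 29), (-24, -14)) = 62.2415
d((13, 20), (-25, 1)) = 42.4853
d((13, 20), (23, -19)) = 40.2616
d((13, 20), (-24, -14)) = 50.2494
d((-25, 1), (23, -19)) = 52.0
d((-25, 1), (-24, -14)) = 15.0333
d((23, -19), (-24, -14)) = 47.2652

Closest pair: (17, 21) and (13, 20) with distance 4.1231

The closest pair is (17, 21) and (13, 20) with Euclidean distance 4.1231. For 9 points, brute-force pairwise comparison is shown above. For large n, the divide-and-conquer algorithm (sort by x, recurse on halves, check the dividing strip) achieves O(n log n).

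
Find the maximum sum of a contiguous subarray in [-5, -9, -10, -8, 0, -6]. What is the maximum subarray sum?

Using Kadane's algorithm on [-5, -9, -10, -8, 0, -6]:

Scanning through the array:
Position 1 (value -9): max_ending_here = -9, max_so_far = -5
Position 2 (value -10): max_ending_here = -10, max_so_far = -5
Position 3 (value -8): max_ending_here = -8, max_so_far = -5
Position 4 (value 0): max_ending_here = 0, max_so_far = 0
Position 5 (value -6): max_ending_here = -6, max_so_far = 0

Maximum subarray: [0]
Maximum sum: 0

The maximum subarray is [0] with sum 0. This subarray runs from index 4 to index 4.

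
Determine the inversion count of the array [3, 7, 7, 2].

Finding inversions in [3, 7, 7, 2]:

(0, 3): arr[0]=3 > arr[3]=2
(1, 3): arr[1]=7 > arr[3]=2
(2, 3): arr[2]=7 > arr[3]=2

Total inversions: 3

The array has 3 inversion(s): (0,3), (1,3), (2,3). Each pair (i,j) satisfies i < j and arr[i] > arr[j].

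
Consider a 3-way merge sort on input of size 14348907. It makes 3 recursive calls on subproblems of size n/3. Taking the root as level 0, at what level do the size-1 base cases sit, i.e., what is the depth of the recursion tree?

For divide and conquer with division factor 3:

Problem sizes at each level:
Level 0: 14348907
Level 1: 4782969
Level 2: 1594323
Level 3: 531441
Level 4: 177147
Level 5: 59049
Level 6: 19683
Level 7: 6561
Level 8: 2187
Level 9: 729
Level 10: 243
Level 11: 81
Level 12: 27
Level 13: 9
Level 14: 3
Level 15: 1

The root is level 0 and the size-1 base case is level 15 (the tree spans levels 0 through 15, i.e. 16 levels counting the root), so the depth is the number of divisions: log_3(14348907) = 15

The recursion tree depth is log_3(14348907) = 15. At each level, the problem size is divided by 3, so it takes 15 divisions to reduce to a base case of size 1. The algorithm makes 3 recursive calls at each level.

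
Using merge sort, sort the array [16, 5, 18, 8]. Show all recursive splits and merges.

Merge sort trace:

Split: [16, 5, 18, 8] -> [16, 5] and [18, 8]
  Split: [16, 5] -> [16] and [5]
  Merge: [16] + [5] -> [5, 16]
  Split: [18, 8] -> [18] and [8]
  Merge: [18] + [8] -> [8, 18]
Merge: [5, 16] + [8, 18] -> [5, 8, 16, 18]

Final sorted array: [5, 8, 16, 18]

The merge sort proceeds by recursively splitting the array and merging sorted halves.
After all merges, the sorted array is [5, 8, 16, 18].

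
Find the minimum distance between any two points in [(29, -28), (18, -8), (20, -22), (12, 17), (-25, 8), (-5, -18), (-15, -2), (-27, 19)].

Computing all pairwise distances among 8 points:

d((29, -28), (18, -8)) = 22.8254
d((29, -28), (20, -22)) = 10.8167 <-- minimum
d((29, -28), (12, 17)) = 48.1041
d((29, -28), (-25, 8)) = 64.8999
d((29, -28), (-5, -18)) = 35.4401
d((29, -28), (-15, -2)) = 51.1077
d((29, -28), (-27, 19)) = 73.1095
d((18, -8), (20, -22)) = 14.1421
d((18, -8), (12, 17)) = 25.7099
d((18, -8), (-25, 8)) = 45.8803
d((18, -8), (-5, -18)) = 25.0799
d((18, -8), (-15, -2)) = 33.541
d((18, -8), (-27, 19)) = 52.4786
d((20, -22), (12, 17)) = 39.8121
d((20, -22), (-25, 8)) = 54.0833
d((20, -22), (-5, -18)) = 25.318
d((20, -22), (-15, -2)) = 40.3113
d((20, -22), (-27, 19)) = 62.3699
d((12, 17), (-25, 8)) = 38.0789
d((12, 17), (-5, -18)) = 38.9102
d((12, 17), (-15, -2)) = 33.0151
d((12, 17), (-27, 19)) = 39.0512
d((-25, 8), (-5, -18)) = 32.8024
d((-25, 8), (-15, -2)) = 14.1421
d((-25, 8), (-27, 19)) = 11.1803
d((-5, -18), (-15, -2)) = 18.868
d((-5, -18), (-27, 19)) = 43.0465
d((-15, -2), (-27, 19)) = 24.1868

Closest pair: (29, -28) and (20, -22) with distance 10.8167

The closest pair is (29, -28) and (20, -22) with Euclidean distance 10.8167. For 8 points, brute-force pairwise comparison is shown above. For large n, the divide-and-conquer algorithm (sort by x, recurse on halves, check the dividing strip) achieves O(n log n).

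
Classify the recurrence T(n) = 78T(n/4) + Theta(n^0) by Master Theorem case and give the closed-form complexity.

Master Theorem for T(n) = 78T(n/4) + O(n^0):

a = 78, b = 4, c = 0
log_b(a) = log_4(78) = 3.1427

Case 1: c = 0 < log_4(78) = 3.1427
T(n) = O(n^(log_4 78))

For T(n) = 78T(n/4) + O(n^0): log_4(78) = 3.1427. This is Case 1 of the Master Theorem (c < log_b(a), work dominated by leaves), giving O(n^(log_4 78)).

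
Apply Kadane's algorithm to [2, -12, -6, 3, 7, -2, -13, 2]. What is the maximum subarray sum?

Using Kadane's algorithm on [2, -12, -6, 3, 7, -2, -13, 2]:

Scanning through the array:
Position 1 (value -12): max_ending_here = -10, max_so_far = 2
Position 2 (value -6): max_ending_here = -6, max_so_far = 2
Position 3 (value 3): max_ending_here = 3, max_so_far = 3
Position 4 (value 7): max_ending_here = 10, max_so_far = 10
Position 5 (value -2): max_ending_here = 8, max_so_far = 10
Position 6 (value -13): max_ending_here = -5, max_so_far = 10
Position 7 (value 2): max_ending_here = 2, max_so_far = 10

Maximum subarray: [3, 7]
Maximum sum: 10

The maximum subarray is [3, 7] with sum 10. This subarray runs from index 3 to index 4.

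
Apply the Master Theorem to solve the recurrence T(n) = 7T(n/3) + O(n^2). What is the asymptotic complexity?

Master Theorem for T(n) = 7T(n/3) + O(n^2):

a = 7, b = 3, c = 2
log_b(a) = log_3(7) = 1.7712

Case 3: c = 2 > log_3(7) = 1.7712
T(n) = O(n^2) = O(n^2)

For T(n) = 7T(n/3) + O(n^2): log_3(7) = 1.7712. This is Case 3 of the Master Theorem (c > log_b(a), work dominated by root), giving O(n^2).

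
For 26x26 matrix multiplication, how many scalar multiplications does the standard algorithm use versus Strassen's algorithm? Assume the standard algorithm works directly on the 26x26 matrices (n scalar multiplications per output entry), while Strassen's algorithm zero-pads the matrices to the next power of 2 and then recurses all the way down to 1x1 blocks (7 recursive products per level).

Matrix multiplication for 26x26 matrices:

Strassen's algorithm requires power-of-2 dimensions. Pad 26x26 to 32x32 (next power of 2).

Standard algorithm: 26^3 = 17576 multiplications
Strassen's algorithm: 7^(log2(32)) = 7^5 = 16807 multiplications
Savings: 17576 - 16807 = 769 multiplications

Standard: 17576 multiplications (26^3). Strassen: 16807 multiplications (7^5, after padding to 32x32). Strassen reduces 8 recursive multiplications to 7 at each level.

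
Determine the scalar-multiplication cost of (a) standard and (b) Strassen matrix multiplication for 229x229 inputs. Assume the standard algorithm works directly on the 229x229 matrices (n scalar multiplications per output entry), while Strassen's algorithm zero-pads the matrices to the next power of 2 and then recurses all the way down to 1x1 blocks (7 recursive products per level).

Matrix multiplication for 229x229 matrices:

Strassen's algorithm requires power-of-2 dimensions. Pad 229x229 to 256x256 (next power of 2).

Standard algorithm: 229^3 = 12008989 multiplications
Strassen's algorithm: 7^(log2(256)) = 7^8 = 5764801 multiplications
Savings: 12008989 - 5764801 = 6244188 multiplications

Standard: 12008989 multiplications (229^3). Strassen: 5764801 multiplications (7^8, after padding to 256x256). Strassen reduces 8 recursive multiplications to 7 at each level.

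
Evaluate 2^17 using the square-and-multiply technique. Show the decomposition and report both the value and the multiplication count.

Computing 2^17 by squaring (build up from 2^1; each line after the first costs one multiplication):

2^1 = 2
2^2 = (2^1)^2 = 2^2 = 4
2^4 = (2^2)^2 = 4^2 = 16
2^8 = (2^4)^2 = 16^2 = 256
2^16 = (2^8)^2 = 256^2 = 65536
2^17 = 2 * 2^16 = 2 * 65536 = 131072

Result: 131072
Multiplications needed: 5 (5 lines after 2^1)

2^17 = 131072. Using exponentiation by squaring, this requires 5 multiplications. The key idea: if the exponent is even, square the half-power; if odd, multiply by the base once.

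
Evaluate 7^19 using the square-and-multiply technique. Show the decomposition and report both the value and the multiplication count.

Computing 7^19 by squaring (build up from 7^1; each line after the first costs one multiplication):

7^1 = 7
7^2 = (7^1)^2 = 7^2 = 49
7^4 = (7^2)^2 = 49^2 = 2401
7^8 = (7^4)^2 = 2401^2 = 5764801
7^9 = 7 * 7^8 = 7 * 5764801 = 40353607
7^18 = (7^9)^2 = 40353607^2 = 1628413597910449
7^19 = 7 * 7^18 = 7 * 1628413597910449 = 11398895185373143

Result: 11398895185373143
Multiplications needed: 6 (6 lines after 7^1)

7^19 = 11398895185373143. Using exponentiation by squaring, this requires 6 multiplications. The key idea: if the exponent is even, square the half-power; if odd, multiply by the base once.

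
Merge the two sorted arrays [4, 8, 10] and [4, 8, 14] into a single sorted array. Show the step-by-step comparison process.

Merging process:

Compare 4 vs 4: take 4 from left. Merged: [4]
Compare 8 vs 4: take 4 from right. Merged: [4, 4]
Compare 8 vs 8: take 8 from left. Merged: [4, 4, 8]
Compare 10 vs 8: take 8 from right. Merged: [4, 4, 8, 8]
Compare 10 vs 14: take 10 from left. Merged: [4, 4, 8, 8, 10]
Append remaining from right: [14]. Merged: [4, 4, 8, 8, 10, 14]

Final merged array: [4, 4, 8, 8, 10, 14]
Total comparisons: 5

The merged array is [4, 4, 8, 8, 10, 14], requiring 5 comparisons. The merge step runs in O(n) time where n is the total number of elements.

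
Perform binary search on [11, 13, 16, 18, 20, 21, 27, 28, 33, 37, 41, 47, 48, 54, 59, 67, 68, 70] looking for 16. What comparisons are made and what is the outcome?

Binary search for 16 in [11, 13, 16, 18, 20, 21, 27, 28, 33, 37, 41, 47, 48, 54, 59, 67, 68, 70]:

lo=0, hi=17, mid=8, arr[mid]=33 -> 33 > 16, search left half
lo=0, hi=7, mid=3, arr[mid]=18 -> 18 > 16, search left half
lo=0, hi=2, mid=1, arr[mid]=13 -> 13 < 16, search right half
lo=2, hi=2, mid=2, arr[mid]=16 -> Found target at index 2!

Binary search finds 16 at index 2 after 4 comparisons. The search repeatedly halves the search space by comparing with the middle element.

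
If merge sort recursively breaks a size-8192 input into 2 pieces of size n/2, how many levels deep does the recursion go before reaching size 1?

For divide and conquer with division factor 2:

Problem sizes at each level:
Level 0: 8192
Level 1: 4096
Level 2: 2048
Level 3: 1024
Level 4: 512
Level 5: 256
Level 6: 128
Level 7: 64
Level 8: 32
Level 9: 16
Level 10: 8
Level 11: 4
Level 12: 2
Level 13: 1

The root is level 0 and the size-1 base case is level 13 (the tree spans levels 0 through 13, i.e. 14 levels counting the root), so the depth is the number of divisions: log_2(8192) = 13

The recursion tree depth is log_2(8192) = 13. At each level, the problem size is divided by 2, so it takes 13 divisions to reduce to a base case of size 1. The algorithm makes 2 recursive calls at each level.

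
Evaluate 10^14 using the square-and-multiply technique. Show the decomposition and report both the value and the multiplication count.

Computing 10^14 by squaring (build up from 10^1; each line after the first costs one multiplication):

10^1 = 10
10^2 = (10^1)^2 = 10^2 = 100
10^3 = 10 * 10^2 = 10 * 100 = 1000
10^6 = (10^3)^2 = 1000^2 = 1000000
10^7 = 10 * 10^6 = 10 * 1000000 = 10000000
10^14 = (10^7)^2 = 10000000^2 = 100000000000000

Result: 100000000000000
Multiplications needed: 5 (5 lines after 10^1)

10^14 = 100000000000000. Using exponentiation by squaring, this requires 5 multiplications. The key idea: if the exponent is even, square the half-power; if odd, multiply by the base once.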